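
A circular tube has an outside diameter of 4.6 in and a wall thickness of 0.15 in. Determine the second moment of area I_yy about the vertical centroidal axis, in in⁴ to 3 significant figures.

I_yy ≈ 5.20 in⁴

Decompose the section into non-overlapping parts with the origin at the bottom-left of its bounding rectangle.
Outer circle: ⌀4.6, A = 16.619 in², x = 2.3 in, Ī = 21.979 in⁴.
Bore (subtracted): ⌀4.3, A = 14.522 in², x = 2.3 in, Ī = 16.782 in⁴.
By symmetry the centroid is at mid-width, x̄ = 2.3 in.
All pieces are centred on the vertical centroidal axis, so I = ΣĪ (holes subtracted) = 5.1967 in⁴.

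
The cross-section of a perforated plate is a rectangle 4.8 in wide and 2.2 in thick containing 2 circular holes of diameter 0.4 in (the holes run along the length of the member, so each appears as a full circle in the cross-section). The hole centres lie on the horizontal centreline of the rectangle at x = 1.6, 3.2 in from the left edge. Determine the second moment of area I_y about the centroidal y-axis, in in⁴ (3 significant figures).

I_y ≈ 20.1 in⁴

Split into non-overlapping primitives; take the origin at the lower-left of the bounding box.
Plate: 4.8 × 2.2, A = 10.56 in², x = 2.4 in, Ī = 20.275 in⁴.
Hole 1 (subtracted): ⌀0.4, A = 0.12566 in², x = 1.6 in, Ī = 0.0012566 in⁴.
Hole 2 (subtracted): ⌀0.4, A = 0.12566 in², x = 3.2 in, Ī = 0.0012566 in⁴.
By symmetry the centroid is at mid-width, x̄ = 2.4 in.
Transfer each piece to the centroidal y-axis using Ī + A·d² with d = x − 2.4:
  plate: d = 0 in → contributes +20.275 in⁴
  hole 1: d = -0.8 in → contributes −0.081681 in⁴
  hole 2: d = 0.8 in → contributes −0.081681 in⁴
Total I = 20.112 in⁴.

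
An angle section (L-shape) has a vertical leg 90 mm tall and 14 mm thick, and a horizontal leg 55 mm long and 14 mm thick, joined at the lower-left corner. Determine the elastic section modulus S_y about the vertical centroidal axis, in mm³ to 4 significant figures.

Decompose the section into non-overlapping parts with the origin at the bottom-left of its bounding rectangle.
Vertical leg: 14 × 90, A = 1 260 mm², x = 7 mm, Ī = 20 580 mm⁴.
Horizontal leg (remainder): 41 × 14, A = 574 mm², x = 34.5 mm, Ī = 80407.8 mm⁴.
Centroid: x̄ = ΣA·x / ΣA = 15.6069 mm.
Transfer each piece to the vertical centroidal axis using Ī + A·d² with d = x − 15.6069:
  vertical leg: d = -8.60687 mm → contributes +113 919 mm⁴
  horizontal leg (remainder): d = 18.8931 mm → contributes +285 297 mm⁴
Total I = 399 216 mm⁴.
Extreme fibre distance c = 39.3931 mm; S = I/c = 10134.2 mm³.

S_y ≈ 1.013 × 10⁴ mm³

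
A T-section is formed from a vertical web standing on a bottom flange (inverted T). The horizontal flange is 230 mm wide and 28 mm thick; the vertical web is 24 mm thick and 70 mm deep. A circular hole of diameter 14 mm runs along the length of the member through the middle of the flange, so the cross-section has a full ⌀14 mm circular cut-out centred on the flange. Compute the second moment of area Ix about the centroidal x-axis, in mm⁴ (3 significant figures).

Ix ≈ 4.29 × 10⁶ mm⁴

Treat the section as a set of non-overlapping primitives; coordinates are from the bounding-box lower-left.
Flange: 230 × 28, A = 6 440 mm², y = 14 mm, Ī = 420 747 mm⁴.
Web: 24 × 70, A = 1 680 mm², y = 63 mm, Ī = 686 000 mm⁴.
Hole (subtracted): ⌀14, A = 153.94 mm², y = 14 mm, Ī = 1885.7 mm⁴.
Centroid: ȳ = ΣA·y / ΣA = 24.334 mm.
Transfer each piece to the centroidal x-axis using Ī + A·d² with d = y − 24.334:
  flange: d = -10.334 mm → contributes +1 108 463 mm⁴
  web: d = 38.666 mm → contributes +3 197 721 mm⁴
  hole: d = -10.334 mm → contributes −18 325 mm⁴
Total I = 4 287 859 mm⁴.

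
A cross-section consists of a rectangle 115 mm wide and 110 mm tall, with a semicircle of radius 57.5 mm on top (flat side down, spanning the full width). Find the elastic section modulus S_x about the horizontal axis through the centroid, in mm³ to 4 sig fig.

Break the section into simple shapes (no overlaps), measuring from the bottom-left corner of the bounding box.
Rectangular body: 115 × 110, A = 12 650 mm², y = 55 mm, Ī = 12 755 417 mm⁴.
Semicircular cap: semicircle r = 57.5, A = 5193.45 mm², y = 134.404 mm, Ī = 1 199 785 mm⁴.
Centroid: ȳ = ΣA·y / ΣA = 78.111 mm.
Transfer each piece to the horizontal axis through the centroid using Ī + A·d² with d = y − 78.111:
  rectangular body: d = -23.111 mm → contributes +19 511 988 mm⁴
  semicircular cap: d = 56.2928 mm → contributes +17 657 188 mm⁴
Total I = 37 169 176 mm⁴.
Extreme fibre distance c = 89.389 mm; S = I/c = 415 814 mm³.

S_x ≈ 4.158 × 10⁵ mm³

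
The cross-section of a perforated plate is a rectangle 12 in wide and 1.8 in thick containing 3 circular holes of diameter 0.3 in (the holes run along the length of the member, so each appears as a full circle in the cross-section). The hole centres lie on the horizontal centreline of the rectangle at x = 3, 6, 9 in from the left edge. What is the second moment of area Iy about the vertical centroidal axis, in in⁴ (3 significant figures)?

Iy ≈ 258 in⁴

Break the section into simple shapes (no overlaps), measuring from the bottom-left corner of the bounding box.
Plate: 12 × 1.8, A = 21.6 in², x = 6 in, Ī = 259.2 in⁴.
Hole 1 (subtracted): ⌀0.3, A = 0.070686 in², x = 3 in, Ī = 0.00039761 in⁴.
Hole 2 (subtracted): ⌀0.3, A = 0.070686 in², x = 6 in, Ī = 0.00039761 in⁴.
Hole 3 (subtracted): ⌀0.3, A = 0.070686 in², x = 9 in, Ī = 0.00039761 in⁴.
By symmetry the centroid is at mid-width, x̄ = 6 in.
Transfer each piece to the vertical centroidal axis using Ī + A·d² with d = x − 6:
  plate: d = 0 in → contributes +259.2 in⁴
  hole 1: d = -3 in → contributes −0.63657 in⁴
  hole 2: d = 0 in → contributes −0.00039761 in⁴
  hole 3: d = 3 in → contributes −0.63657 in⁴
Total I = 257.93 in⁴.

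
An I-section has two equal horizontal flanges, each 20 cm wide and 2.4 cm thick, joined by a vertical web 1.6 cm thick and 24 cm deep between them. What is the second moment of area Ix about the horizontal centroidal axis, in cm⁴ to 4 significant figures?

Ix ≈ 1.862 × 10⁴ cm⁴

Treat the section as a set of non-overlapping primitives; coordinates are from the bounding-box lower-left.
Bottom flange: 20 × 2.4, A = 48 cm², y = 1.2 cm, Ī = 23.04 cm⁴.
Web: 1.6 × 24, A = 38.4 cm², y = 14.4 cm, Ī = 1843.2 cm⁴.
Top flange: 20 × 2.4, A = 48 cm², y = 27.6 cm, Ī = 23.04 cm⁴.
By symmetry the centroid is at mid-height, ȳ = 14.4 cm.
Transfer each piece to the horizontal centroidal axis using Ī + A·d² with d = y − 14.4:
  bottom flange: d = -13.2 cm → contributes +8386.56 cm⁴
  web: d = 0 cm → contributes +1843.2 cm⁴
  top flange: d = 13.2 cm → contributes +8386.56 cm⁴
Total I = 18616.3 cm⁴.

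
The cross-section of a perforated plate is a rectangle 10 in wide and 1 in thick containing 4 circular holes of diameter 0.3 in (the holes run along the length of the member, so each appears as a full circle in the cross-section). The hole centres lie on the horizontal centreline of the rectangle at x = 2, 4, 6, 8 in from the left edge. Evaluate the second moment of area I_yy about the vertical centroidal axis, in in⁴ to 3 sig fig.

I_yy ≈ 81.9 in⁴

Break the section into simple shapes (no overlaps), measuring from the bottom-left corner of the bounding box.
Plate: 10 × 1, A = 10 in², x = 5 in, Ī = 83.333 in⁴.
Hole 1 (subtracted): ⌀0.3, A = 0.070686 in², x = 2 in, Ī = 0.00039761 in⁴.
Hole 2 (subtracted): ⌀0.3, A = 0.070686 in², x = 4 in, Ī = 0.00039761 in⁴.
Hole 3 (subtracted): ⌀0.3, A = 0.070686 in², x = 6 in, Ī = 0.00039761 in⁴.
Hole 4 (subtracted): ⌀0.3, A = 0.070686 in², x = 8 in, Ī = 0.00039761 in⁴.
By symmetry the centroid is at mid-width, x̄ = 5 in.
Transfer each piece to the vertical centroidal axis using Ī + A·d² with d = x − 5:
  plate: d = 0 in → contributes +83.333 in⁴
  hole 1: d = -3 in → contributes −0.63657 in⁴
  hole 2: d = -1 in → contributes −0.071083 in⁴
  hole 3: d = 1 in → contributes −0.071083 in⁴
  hole 4: d = 3 in → contributes −0.63657 in⁴
Total I = 81.918 in⁴.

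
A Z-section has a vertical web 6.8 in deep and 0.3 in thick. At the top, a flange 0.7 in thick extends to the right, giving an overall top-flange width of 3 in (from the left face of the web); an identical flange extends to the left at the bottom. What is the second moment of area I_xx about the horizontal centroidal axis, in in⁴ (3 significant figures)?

Split into non-overlapping primitives; take the origin at the lower-left of the bounding box.
Web: 0.3 × 6.8, A = 2.04 in², y = 3.4 in, Ī = 7.8608 in⁴.
Top flange (beyond web): 2.7 × 0.7, A = 1.89 in², y = 6.45 in, Ī = 0.077175 in⁴.
Bottom flange (beyond web): 2.7 × 0.7, A = 1.89 in², y = 0.35 in, Ī = 0.077175 in⁴.
Centroid: ȳ = ΣA·y / ΣA = 3.4 in.
Transfer each piece to the horizontal centroidal axis using Ī + A·d² with d = y − 3.4:
  web: d = 0 in → contributes +7.8608 in⁴
  top flange (beyond web): d = 3.05 in → contributes +17.659 in⁴
  bottom flange (beyond web): d = -3.05 in → contributes +17.659 in⁴
Total I = 43.179 in⁴.

I_xx ≈ 43.2 in⁴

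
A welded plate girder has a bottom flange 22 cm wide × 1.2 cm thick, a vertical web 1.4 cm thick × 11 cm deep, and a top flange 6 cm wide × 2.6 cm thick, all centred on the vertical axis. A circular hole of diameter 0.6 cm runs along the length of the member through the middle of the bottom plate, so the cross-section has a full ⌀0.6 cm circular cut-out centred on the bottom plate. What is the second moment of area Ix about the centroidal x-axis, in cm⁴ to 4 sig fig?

Decompose the section into non-overlapping parts with the origin at the bottom-left of its bounding rectangle.
Bottom plate: 22 × 1.2, A = 26.4 cm², y = 0.6 cm, Ī = 3.168 cm⁴.
Web plate: 1.4 × 11, A = 15.4 cm², y = 6.7 cm, Ī = 155.283 cm⁴.
Top plate: 6 × 2.6, A = 15.6 cm², y = 13.5 cm, Ī = 8.788 cm⁴.
Hole (subtracted): ⌀0.6, A = 0.282743 cm², y = 0.6 cm, Ī = 0.00636173 cm⁴.
Centroid: ȳ = ΣA·y / ΣA = 5.76797 cm.
Transfer each piece to the centroidal x-axis using Ī + A·d² with d = y − 5.76797:
  bottom plate: d = -5.16797 cm → contributes +708.256 cm⁴
  web plate: d = 0.932035 cm → contributes +168.661 cm⁴
  top plate: d = 7.73203 cm → contributes +941.424 cm⁴
  hole: d = -5.16797 cm → contributes −7.55783 cm⁴
Total I = 1810.78 cm⁴.

Ix ≈ 1811 cm⁴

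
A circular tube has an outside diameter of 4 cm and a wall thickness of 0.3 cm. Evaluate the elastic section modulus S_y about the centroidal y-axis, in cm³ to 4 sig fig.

Split into non-overlapping primitives; take the origin at the lower-left of the bounding box.
Outer circle: ⌀4, A = 12.5664 cm², x = 2 cm, Ī = 12.5664 cm⁴.
Bore (subtracted): ⌀3.4, A = 9.0792 cm², x = 2 cm, Ī = 6.55972 cm⁴.
By symmetry the centroid is at mid-width, x̄ = 2 cm.
All pieces are centred on the centroidal y-axis, so I = ΣĪ (holes subtracted) = 6.00665 cm⁴.
Extreme fibre distance c = 2 cm; S = I/c = 3.00332 cm³.

S_y ≈ 3.003 cm³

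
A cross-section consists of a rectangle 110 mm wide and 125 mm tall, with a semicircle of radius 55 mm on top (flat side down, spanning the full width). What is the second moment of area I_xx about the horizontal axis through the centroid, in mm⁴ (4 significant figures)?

Split into non-overlapping primitives; take the origin at the lower-left of the bounding box.
Rectangular body: 110 × 125, A = 13 750 mm², y = 62.5 mm, Ī = 17 903 646 mm⁴.
Semicircular cap: semicircle r = 55, A = 4751.66 mm², y = 148.343 mm, Ī = 1 004 345 mm⁴.
Centroid: ȳ = ΣA·y / ΣA = 84.5464 mm.
Transfer each piece to the horizontal axis through the centroid using Ī + A·d² with d = y − 84.5464:
  rectangular body: d = -22.0464 mm → contributes +24 586 760 mm⁴
  semicircular cap: d = 63.7963 mm → contributes +20 343 447 mm⁴
Total I = 44 930 206 mm⁴.

I_xx ≈ 4.493 × 10⁷ mm⁴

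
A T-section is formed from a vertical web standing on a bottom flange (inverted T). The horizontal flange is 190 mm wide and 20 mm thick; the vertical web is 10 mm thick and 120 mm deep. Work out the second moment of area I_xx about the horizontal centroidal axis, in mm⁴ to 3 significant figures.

Treat the section as a set of non-overlapping primitives; coordinates are from the bounding-box lower-left.
Flange: 190 × 20, A = 3 800 mm², y = 10 mm, Ī = 126 667 mm⁴.
Web: 10 × 120, A = 1 200 mm², y = 80 mm, Ī = 1 440 000 mm⁴.
Centroid: ȳ = ΣA·y / ΣA = 26.8 mm.
Transfer each piece to the horizontal centroidal axis using Ī + A·d² with d = y − 26.8:
  flange: d = -16.8 mm → contributes +1 199 179 mm⁴
  web: d = 53.2 mm → contributes +4 836 288 mm⁴
Total I = 6 035 467 mm⁴.

I_xx ≈ 6.04 × 10⁶ mm⁴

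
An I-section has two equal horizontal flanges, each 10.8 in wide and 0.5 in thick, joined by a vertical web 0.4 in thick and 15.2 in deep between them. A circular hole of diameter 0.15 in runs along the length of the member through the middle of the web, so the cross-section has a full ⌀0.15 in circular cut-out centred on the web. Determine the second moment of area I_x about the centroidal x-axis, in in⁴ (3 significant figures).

Decompose the section into non-overlapping parts with the origin at the bottom-left of its bounding rectangle.
Bottom flange: 10.8 × 0.5, A = 5.4 in², y = 0.25 in, Ī = 0.1125 in⁴.
Web: 0.4 × 15.2, A = 6.08 in², y = 8.1 in, Ī = 117.06 in⁴.
Top flange: 10.8 × 0.5, A = 5.4 in², y = 15.95 in, Ī = 0.1125 in⁴.
Hole (subtracted): ⌀0.15, A = 0.017671 in², y = 8.1 in, Ī = 0.00002485 in⁴.
By symmetry the centroid is at mid-height, ȳ = 8.1 in.
Transfer each piece to the centroidal x-axis using Ī + A·d² with d = y − 8.1:
  bottom flange: d = -7.85 in → contributes +332.87 in⁴
  web: d = 0 in → contributes +117.06 in⁴
  top flange: d = 7.85 in → contributes +332.87 in⁴
  hole: d = 0 in → contributes −0.00002485 in⁴
Total I = 782.81 in⁴.

I_x ≈ 783 in⁴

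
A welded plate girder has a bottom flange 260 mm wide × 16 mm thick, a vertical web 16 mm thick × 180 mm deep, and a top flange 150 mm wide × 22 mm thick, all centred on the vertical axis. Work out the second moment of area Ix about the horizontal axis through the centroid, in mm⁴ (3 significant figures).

Treat the section as a set of non-overlapping primitives; coordinates are from the bounding-box lower-left.
Bottom plate: 260 × 16, A = 4 160 mm², y = 8 mm, Ī = 88 747 mm⁴.
Web plate: 16 × 180, A = 2 880 mm², y = 106 mm, Ī = 7 776 000 mm⁴.
Top plate: 150 × 22, A = 3 300 mm², y = 207 mm, Ī = 133 100 mm⁴.
Centroid: ȳ = ΣA·y / ΣA = 98.807 mm.
Transfer each piece to the horizontal axis through the centroid using Ī + A·d² with d = y − 98.807:
  bottom plate: d = -90.807 mm → contributes +34 391 417 mm⁴
  web plate: d = 7.1934 mm → contributes +7 925 027 mm⁴
  top plate: d = 108.19 mm → contributes +38 762 296 mm⁴
Total I = 81 078 740 mm⁴.

Ix ≈ 8.11 × 10⁷ mm⁴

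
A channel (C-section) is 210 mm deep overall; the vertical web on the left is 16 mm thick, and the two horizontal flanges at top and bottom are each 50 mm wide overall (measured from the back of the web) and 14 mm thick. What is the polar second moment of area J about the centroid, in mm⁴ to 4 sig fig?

J ≈ 2.213 × 10⁷ mm⁴

Decompose the section into non-overlapping parts with the origin at the bottom-left of its bounding rectangle.
Web: 16 × 210, A = 3 360 mm², y = 105 mm, Ī = 12 348 000 mm⁴.
Top flange (beyond web): 34 × 14, A = 476 mm², y = 203 mm, Ī = 7774.67 mm⁴.
Bottom flange (beyond web): 34 × 14, A = 476 mm², y = 7 mm, Ī = 7774.67 mm⁴.
By symmetry the centroid is at mid-height, ȳ = 105 mm.
Transfer each piece to the centroidal x-axis using Ī + A·d² with d = y − 105:
  web: d = 0 mm → contributes +12 348 000 mm⁴
  top flange (beyond web): d = 98 mm → contributes +4 579 279 mm⁴
  bottom flange (beyond web): d = -98 mm → contributes +4 579 279 mm⁴
Total I = 21 506 557 mm⁴.
For the y-axis: x̄ = 13.5195 mm.
Repeating about the centroidal y-axis gives I_y = 627 026 mm⁴.
Polar second moment: J = I_x + I_y = 22 133 583 mm⁴.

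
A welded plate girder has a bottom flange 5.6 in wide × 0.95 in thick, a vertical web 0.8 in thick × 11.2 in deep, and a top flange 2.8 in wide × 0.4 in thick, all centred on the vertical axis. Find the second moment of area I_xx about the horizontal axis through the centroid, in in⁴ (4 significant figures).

I_xx ≈ 284.8 in⁴

Split into non-overlapping primitives; take the origin at the lower-left of the bounding box.
Bottom plate: 5.6 × 0.95, A = 5.32 in², y = 0.475 in, Ī = 0.400108 in⁴.
Web plate: 0.8 × 11.2, A = 8.96 in², y = 6.55 in, Ī = 93.6619 in⁴.
Top plate: 2.8 × 0.4, A = 1.12 in², y = 12.35 in, Ī = 0.0149333 in⁴.
Centroid: ȳ = ΣA·y / ΣA = 4.87318 in.
Transfer each piece to the horizontal axis through the centroid using Ī + A·d² with d = y − 4.87318:
  bottom plate: d = -4.39818 in → contributes +103.31 in⁴
  web plate: d = 1.67682 in → contributes +118.855 in⁴
  top plate: d = 7.47682 in → contributes +62.6261 in⁴
Total I = 284.791 in⁴.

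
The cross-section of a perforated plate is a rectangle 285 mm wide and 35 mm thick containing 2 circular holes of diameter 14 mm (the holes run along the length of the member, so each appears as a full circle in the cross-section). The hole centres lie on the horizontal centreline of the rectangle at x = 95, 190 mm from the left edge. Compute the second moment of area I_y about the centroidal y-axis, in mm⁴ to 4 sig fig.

Split into non-overlapping primitives; take the origin at the lower-left of the bounding box.
Plate: 285 × 35, A = 9 975 mm², x = 142.5 mm, Ī = 67 518 281 mm⁴.
Hole 1 (subtracted): ⌀14, A = 153.938 mm², x = 95 mm, Ī = 1885.74 mm⁴.
Hole 2 (subtracted): ⌀14, A = 153.938 mm², x = 190 mm, Ī = 1885.74 mm⁴.
By symmetry the centroid is at mid-width, x̄ = 142.5 mm.
Transfer each piece to the centroidal y-axis using Ī + A·d² with d = x − 142.5:
  plate: d = 0 mm → contributes +67 518 281 mm⁴
  hole 1: d = -47.5 mm → contributes −349 208 mm⁴
  hole 2: d = 47.5 mm → contributes −349 208 mm⁴
Total I = 66 819 864 mm⁴.

I_y ≈ 6.682 × 10⁷ mm⁴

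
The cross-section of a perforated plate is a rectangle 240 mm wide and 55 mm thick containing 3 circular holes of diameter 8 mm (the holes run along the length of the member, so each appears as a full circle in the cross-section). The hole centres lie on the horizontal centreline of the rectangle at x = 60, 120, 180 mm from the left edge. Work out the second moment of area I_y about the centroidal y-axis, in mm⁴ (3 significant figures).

Break the section into simple shapes (no overlaps), measuring from the bottom-left corner of the bounding box.
Plate: 240 × 55, A = 13 200 mm², x = 120 mm, Ī = 63 360 000 mm⁴.
Hole 1 (subtracted): ⌀8, A = 50.265 mm², x = 60 mm, Ī = 201.06 mm⁴.
Hole 2 (subtracted): ⌀8, A = 50.265 mm², x = 120 mm, Ī = 201.06 mm⁴.
Hole 3 (subtracted): ⌀8, A = 50.265 mm², x = 180 mm, Ī = 201.06 mm⁴.
By symmetry the centroid is at mid-width, x̄ = 120 mm.
Transfer each piece to the centroidal y-axis using Ī + A·d² with d = x − 120:
  plate: d = 0 mm → contributes +63 360 000 mm⁴
  hole 1: d = -60 mm → contributes −181 157 mm⁴
  hole 2: d = 0 mm → contributes −201.06 mm⁴
  hole 3: d = 60 mm → contributes −181 157 mm⁴
Total I = 62 997 485 mm⁴.

I_y ≈ 6.30 × 10⁷ mm⁴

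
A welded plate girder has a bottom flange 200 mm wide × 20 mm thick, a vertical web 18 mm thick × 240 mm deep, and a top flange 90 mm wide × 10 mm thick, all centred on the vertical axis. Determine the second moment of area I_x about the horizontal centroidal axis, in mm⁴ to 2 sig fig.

I_x ≈ 8.5 × 10⁷ mm⁴

Split into non-overlapping primitives; take the origin at the lower-left of the bounding box.
Bottom plate: 200 × 20, A = 4 000 mm², y = 10 mm, Ī = 133 333 mm⁴.
Web plate: 18 × 240, A = 4 320 mm², y = 140 mm, Ī = 20 736 000 mm⁴.
Top plate: 90 × 10, A = 900 mm², y = 265 mm, Ī = 7 500 mm⁴.
Centroid: ȳ = ΣA·y / ΣA = 95.8 mm.
Transfer each piece to the horizontal centroidal axis using Ī + A·d² with d = y − 95.8:
  bottom plate: d = -85.8 mm → contributes +29 581 680 mm⁴
  web plate: d = 44.2 mm → contributes +29 174 731 mm⁴
  top plate: d = 169.2 mm → contributes +25 772 483 mm⁴
Total I = 84 528 894 mm⁴.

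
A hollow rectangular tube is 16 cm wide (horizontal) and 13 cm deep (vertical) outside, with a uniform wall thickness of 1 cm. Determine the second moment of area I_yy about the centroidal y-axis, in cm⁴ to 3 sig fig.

I_yy ≈ 1920 cm⁴

Break the section into simple shapes (no overlaps), measuring from the bottom-left corner of the bounding box.
Outer rectangle: 16 × 13, A = 208 cm², x = 8 cm, Ī = 4437.3 cm⁴.
Inner void (subtracted): 14 × 11, A = 154 cm², x = 8 cm, Ī = 2515.3 cm⁴.
By symmetry the centroid is at mid-width, x̄ = 8 cm.
All pieces are centred on the centroidal y-axis, so I = ΣĪ (holes subtracted) = 1 922 cm⁴.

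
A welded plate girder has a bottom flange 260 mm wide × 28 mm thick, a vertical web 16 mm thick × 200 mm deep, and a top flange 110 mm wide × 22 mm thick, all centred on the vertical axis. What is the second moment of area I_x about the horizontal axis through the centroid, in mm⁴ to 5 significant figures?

I_x ≈ 1.1124 × 10⁸ mm⁴

Split into non-overlapping primitives; take the origin at the lower-left of the bounding box.
Bottom plate: 260 × 28, A = 7 280 mm², y = 14 mm, Ī = 475626.7 mm⁴.
Web plate: 16 × 200, A = 3 200 mm², y = 128 mm, Ī = 10 666 667 mm⁴.
Top plate: 110 × 22, A = 2 420 mm², y = 239 mm, Ī = 97606.67 mm⁴.
Centroid: ȳ = ΣA·y / ΣA = 84.48837 mm.
Transfer each piece to the horizontal axis through the centroid using Ī + A·d² with d = y − 84.48837:
  bottom plate: d = -70.48837 mm → contributes +36 647 112 mm⁴
  web plate: d = 43.51163 mm → contributes +16 725 104 mm⁴
  top plate: d = 154.5116 mm → contributes +57 872 307 mm⁴
Total I = 111 244 523 mm⁴.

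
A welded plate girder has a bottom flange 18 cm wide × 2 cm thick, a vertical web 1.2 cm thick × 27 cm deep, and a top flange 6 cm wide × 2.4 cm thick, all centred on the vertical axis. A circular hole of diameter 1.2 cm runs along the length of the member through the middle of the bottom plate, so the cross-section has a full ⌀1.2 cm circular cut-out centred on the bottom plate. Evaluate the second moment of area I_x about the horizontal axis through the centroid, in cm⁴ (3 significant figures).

Treat the section as a set of non-overlapping primitives; coordinates are from the bounding-box lower-left.
Bottom plate: 18 × 2, A = 36 cm², y = 1 cm, Ī = 12 cm⁴.
Web plate: 1.2 × 27, A = 32.4 cm², y = 15.5 cm, Ī = 1968.3 cm⁴.
Top plate: 6 × 2.4, A = 14.4 cm², y = 30.2 cm, Ī = 6.912 cm⁴.
Hole (subtracted): ⌀1.2, A = 1.131 cm², y = 1 cm, Ī = 0.10179 cm⁴.
Centroid: ȳ = ΣA·y / ΣA = 11.901 cm.
Transfer each piece to the horizontal axis through the centroid using Ī + A·d² with d = y − 11.901:
  bottom plate: d = -10.901 cm → contributes +4 290 cm⁴
  web plate: d = 3.5989 cm → contributes +2 388 cm⁴
  top plate: d = 18.299 cm → contributes +4828.8 cm⁴
  hole: d = -10.901 cm → contributes −134.5 cm⁴
Total I = 11 372 cm⁴.

I_x ≈ 1.14 × 10⁴ cm⁴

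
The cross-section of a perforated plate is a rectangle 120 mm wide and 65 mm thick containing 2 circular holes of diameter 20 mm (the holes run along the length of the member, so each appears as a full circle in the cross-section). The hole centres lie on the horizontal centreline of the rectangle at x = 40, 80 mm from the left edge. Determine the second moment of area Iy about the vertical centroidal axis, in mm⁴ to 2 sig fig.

Break the section into simple shapes (no overlaps), measuring from the bottom-left corner of the bounding box.
Plate: 120 × 65, A = 7 800 mm², x = 60 mm, Ī = 9 360 000 mm⁴.
Hole 1 (subtracted): ⌀20, A = 314.2 mm², x = 40 mm, Ī = 7 854 mm⁴.
Hole 2 (subtracted): ⌀20, A = 314.2 mm², x = 80 mm, Ī = 7 854 mm⁴.
By symmetry the centroid is at mid-width, x̄ = 60 mm.
Transfer each piece to the vertical centroidal axis using Ī + A·d² with d = x − 60:
  plate: d = 0 mm → contributes +9 360 000 mm⁴
  hole 1: d = -20 mm → contributes −133 518 mm⁴
  hole 2: d = 20 mm → contributes −133 518 mm⁴
Total I = 9 092 965 mm⁴.

Iy ≈ 9.1 × 10⁶ mm⁴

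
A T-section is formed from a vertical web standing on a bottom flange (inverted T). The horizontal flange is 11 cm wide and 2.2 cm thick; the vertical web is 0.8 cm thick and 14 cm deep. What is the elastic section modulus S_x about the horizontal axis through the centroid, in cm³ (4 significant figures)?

S_x ≈ 55.44 cm³

Break the section into simple shapes (no overlaps), measuring from the bottom-left corner of the bounding box.
Flange: 11 × 2.2, A = 24.2 cm², y = 1.1 cm, Ī = 9.76067 cm⁴.
Web: 0.8 × 14, A = 11.2 cm², y = 9.2 cm, Ī = 182.933 cm⁴.
Centroid: ȳ = ΣA·y / ΣA = 3.66271 cm.
Transfer each piece to the horizontal axis through the centroid using Ī + A·d² with d = y − 3.66271:
  flange: d = -2.56271 cm → contributes +168.694 cm⁴
  web: d = 5.53729 cm → contributes +526.343 cm⁴
Total I = 695.037 cm⁴.
Extreme fibre distance c = 12.5373 cm; S = I/c = 55.4376 cm³.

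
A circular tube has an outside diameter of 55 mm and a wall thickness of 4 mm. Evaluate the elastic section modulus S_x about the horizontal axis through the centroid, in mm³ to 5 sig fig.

Break the section into simple shapes (no overlaps), measuring from the bottom-left corner of the bounding box.
Outer circle: ⌀55, A = 2375.829 mm², y = 27.5 mm, Ī = 449180.3 mm⁴.
Bore (subtracted): ⌀47, A = 1734.945 mm², y = 27.5 mm, Ī = 239530.8 mm⁴.
By symmetry the centroid is at mid-height, ȳ = 27.5 mm.
All pieces are centred on the horizontal axis through the centroid, so I = ΣĪ (holes subtracted) = 209649.5 mm⁴.
Extreme fibre distance c = 27.5 mm; S = I/c = 7623.617 mm³.

S_x ≈ 7623.6 mm³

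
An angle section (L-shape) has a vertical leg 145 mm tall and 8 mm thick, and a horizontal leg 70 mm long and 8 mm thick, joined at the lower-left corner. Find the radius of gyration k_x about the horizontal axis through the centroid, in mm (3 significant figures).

Treat the section as a set of non-overlapping primitives; coordinates are from the bounding-box lower-left.
Vertical leg: 8 × 145, A = 1 160 mm², y = 72.5 mm, Ī = 2 032 417 mm⁴.
Horizontal leg (remainder): 62 × 8, A = 496 mm², y = 4 mm, Ī = 2645.3 mm⁴.
Centroid: ȳ = ΣA·y / ΣA = 51.983 mm.
Transfer each piece to the horizontal axis through the centroid using Ī + A·d² with d = y − 51.983:
  vertical leg: d = 20.517 mm → contributes +2 520 711 mm⁴
  horizontal leg (remainder): d = -47.983 mm → contributes +1 144 624 mm⁴
Total I = 3 665 336 mm⁴.
Radius of gyration: k = √(I/A) = √(3 665 336 / 1 656) = 47.046 mm.

k_x ≈ 47.0 mm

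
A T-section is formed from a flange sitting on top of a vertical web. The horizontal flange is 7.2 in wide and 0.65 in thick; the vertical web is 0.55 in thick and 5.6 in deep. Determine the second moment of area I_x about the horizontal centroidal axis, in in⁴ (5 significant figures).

Break the section into simple shapes (no overlaps), measuring from the bottom-left corner of the bounding box.
Flange: 7.2 × 0.65, A = 4.68 in², y = 5.925 in, Ī = 0.164775 in⁴.
Web: 0.55 × 5.6, A = 3.08 in², y = 2.8 in, Ī = 8.049067 in⁴.
Centroid: ȳ = ΣA·y / ΣA = 4.684665 in.
Transfer each piece to the horizontal centroidal axis using Ī + A·d² with d = y − 4.684665:
  flange: d = 1.240335 in → contributes +7.364632 in⁴
  web: d = -1.884665 in → contributes +18.98911 in⁴
Total I = 26.35374 in⁴.

I_x ≈ 26.354 in⁴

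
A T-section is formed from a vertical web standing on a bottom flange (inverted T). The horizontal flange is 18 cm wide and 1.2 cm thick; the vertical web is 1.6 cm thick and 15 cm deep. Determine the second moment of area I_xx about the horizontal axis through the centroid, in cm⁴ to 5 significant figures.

I_xx ≈ 1198.5 cm⁴

Decompose the section into non-overlapping parts with the origin at the bottom-left of its bounding rectangle.
Flange: 18 × 1.2, A = 21.6 cm², y = 0.6 cm, Ī = 2.592 cm⁴.
Web: 1.6 × 15, A = 24 cm², y = 8.7 cm, Ī = 450 cm⁴.
Centroid: ȳ = ΣA·y / ΣA = 4.863158 cm.
Transfer each piece to the horizontal axis through the centroid using Ī + A·d² with d = y − 4.863158:
  flange: d = -4.263158 cm → contributes +395.1615 cm⁴
  web: d = 3.836842 cm → contributes +803.3126 cm⁴
Total I = 1198.474 cm⁴.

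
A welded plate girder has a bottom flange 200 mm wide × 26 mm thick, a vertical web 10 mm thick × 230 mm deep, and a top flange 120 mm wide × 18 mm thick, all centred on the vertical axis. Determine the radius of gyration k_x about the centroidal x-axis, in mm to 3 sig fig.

k_x ≈ 108 mm

Decompose the section into non-overlapping parts with the origin at the bottom-left of its bounding rectangle.
Bottom plate: 200 × 26, A = 5 200 mm², y = 13 mm, Ī = 292 933 mm⁴.
Web plate: 10 × 230, A = 2 300 mm², y = 141 mm, Ī = 10 139 167 mm⁴.
Top plate: 120 × 18, A = 2 160 mm², y = 265 mm, Ī = 58 320 mm⁴.
Centroid: ȳ = ΣA·y / ΣA = 99.824 mm.
Transfer each piece to the centroidal x-axis using Ī + A·d² with d = y − 99.824:
  bottom plate: d = -86.824 mm → contributes +39 492 665 mm⁴
  web plate: d = 41.176 mm → contributes +14 038 728 mm⁴
  top plate: d = 165.18 mm → contributes +58 989 828 mm⁴
Total I = 112 521 221 mm⁴.
Radius of gyration: k = √(I/A) = √(112 521 221 / 9 660) = 107.93 mm.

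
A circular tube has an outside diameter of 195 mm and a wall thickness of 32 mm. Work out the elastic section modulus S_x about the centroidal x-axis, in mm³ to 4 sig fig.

Split into non-overlapping primitives; take the origin at the lower-left of the bounding box.
Outer circle: ⌀195, A = 29864.8 mm², y = 97.5 mm, Ī = 70 975 481 mm⁴.
Bore (subtracted): ⌀131, A = 13478.2 mm², y = 97.5 mm, Ī = 14 456 231 mm⁴.
By symmetry the centroid is at mid-height, ȳ = 97.5 mm.
All pieces are centred on the centroidal x-axis, so I = ΣĪ (holes subtracted) = 56 519 250 mm⁴.
Extreme fibre distance c = 97.5 mm; S = I/c = 579 685 mm³.

S_x ≈ 5.797 × 10⁵ mm³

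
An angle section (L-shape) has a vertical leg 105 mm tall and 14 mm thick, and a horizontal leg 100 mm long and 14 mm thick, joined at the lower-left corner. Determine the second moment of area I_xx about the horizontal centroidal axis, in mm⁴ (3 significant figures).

Decompose the section into non-overlapping parts with the origin at the bottom-left of its bounding rectangle.
Vertical leg: 14 × 105, A = 1 470 mm², y = 52.5 mm, Ī = 1 350 563 mm⁴.
Horizontal leg (remainder): 86 × 14, A = 1 204 mm², y = 7 mm, Ī = 19 665 mm⁴.
Centroid: ȳ = ΣA·y / ΣA = 32.013 mm.
Transfer each piece to the horizontal centroidal axis using Ī + A·d² with d = y − 32.013:
  vertical leg: d = 20.487 mm → contributes +1 967 541 mm⁴
  horizontal leg (remainder): d = -25.013 mm → contributes +772 953 mm⁴
Total I = 2 740 495 mm⁴.

I_xx ≈ 2.74 × 10⁶ mm⁴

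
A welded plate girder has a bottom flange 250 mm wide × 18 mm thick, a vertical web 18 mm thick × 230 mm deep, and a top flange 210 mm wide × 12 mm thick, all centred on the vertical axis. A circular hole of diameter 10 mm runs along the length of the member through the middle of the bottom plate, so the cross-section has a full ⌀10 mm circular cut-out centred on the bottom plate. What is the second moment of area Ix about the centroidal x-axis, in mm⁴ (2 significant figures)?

Ix ≈ 1.2 × 10⁸ mm⁴

Decompose the section into non-overlapping parts with the origin at the bottom-left of its bounding rectangle.
Bottom plate: 250 × 18, A = 4 500 mm², y = 9 mm, Ī = 121 500 mm⁴.
Web plate: 18 × 230, A = 4 140 mm², y = 133 mm, Ī = 18 250 500 mm⁴.
Top plate: 210 × 12, A = 2 520 mm², y = 254 mm, Ī = 30 240 mm⁴.
Hole (subtracted): ⌀10, A = 78.54 mm², y = 9 mm, Ī = 490.9 mm⁴.
Centroid: ȳ = ΣA·y / ΣA = 111 mm.
Transfer each piece to the centroidal x-axis using Ī + A·d² with d = y − 111:
  bottom plate: d = -102 mm → contributes +46 976 874 mm⁴
  web plate: d = 21.96 mm → contributes +20 246 852 mm⁴
  top plate: d = 143 mm → contributes +51 532 388 mm⁴
  hole: d = -102 mm → contributes −818 271 mm⁴
Total I = 117 937 843 mm⁴.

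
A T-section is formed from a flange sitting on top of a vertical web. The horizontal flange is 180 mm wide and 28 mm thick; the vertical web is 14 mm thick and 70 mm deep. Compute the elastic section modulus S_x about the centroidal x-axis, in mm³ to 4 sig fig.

S_x ≈ 3.551 × 10⁴ mm³

Break the section into simple shapes (no overlaps), measuring from the bottom-left corner of the bounding box.
Flange: 180 × 28, A = 5 040 mm², y = 84 mm, Ī = 329 280 mm⁴.
Web: 14 × 70, A = 980 mm², y = 35 mm, Ī = 400 167 mm⁴.
Centroid: ȳ = ΣA·y / ΣA = 76.0233 mm.
Transfer each piece to the centroidal x-axis using Ī + A·d² with d = y − 76.0233:
  flange: d = 7.97674 mm → contributes +649 967 mm⁴
  web: d = -41.0233 mm → contributes +2 049 416 mm⁴
Total I = 2 699 383 mm⁴.
Extreme fibre distance c = 76.0233 mm; S = I/c = 35507.3 mm³.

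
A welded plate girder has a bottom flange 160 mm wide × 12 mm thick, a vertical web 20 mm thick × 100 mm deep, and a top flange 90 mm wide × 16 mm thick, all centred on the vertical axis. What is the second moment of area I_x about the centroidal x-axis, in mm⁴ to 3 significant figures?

Split into non-overlapping primitives; take the origin at the lower-left of the bounding box.
Bottom plate: 160 × 12, A = 1 920 mm², y = 6 mm, Ī = 23 040 mm⁴.
Web plate: 20 × 100, A = 2 000 mm², y = 62 mm, Ī = 1 666 667 mm⁴.
Top plate: 90 × 16, A = 1 440 mm², y = 120 mm, Ī = 30 720 mm⁴.
Centroid: ȳ = ΣA·y / ΣA = 57.522 mm.
Transfer each piece to the centroidal x-axis using Ī + A·d² with d = y − 57.522:
  bottom plate: d = -51.522 mm → contributes +5 119 788 mm⁴
  web plate: d = 4.4776 mm → contributes +1 706 765 mm⁴
  top plate: d = 62.478 mm → contributes +5 651 691 mm⁴
Total I = 12 478 244 mm⁴.

I_x ≈ 1.25 × 10⁷ mm⁴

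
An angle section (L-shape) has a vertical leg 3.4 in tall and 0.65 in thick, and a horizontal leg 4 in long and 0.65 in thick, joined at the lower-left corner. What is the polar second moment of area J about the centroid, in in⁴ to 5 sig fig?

J ≈ 10.781 in⁴

Split into non-overlapping primitives; take the origin at the lower-left of the bounding box.
Vertical leg: 0.65 × 3.4, A = 2.21 in², y = 1.7 in, Ī = 2.128967 in⁴.
Horizontal leg (remainder): 3.35 × 0.65, A = 2.1775 in², y = 0.325 in, Ī = 0.07666615 in⁴.
Centroid: ȳ = ΣA·y / ΣA = 1.017593 in.
Transfer each piece to the centroidal x-axis using Ī + A·d² with d = y − 1.017593:
  vertical leg: d = 0.6824074 in → contributes +3.158119 in⁴
  horizontal leg (remainder): d = -0.6925926 in → contributes +1.121179 in⁴
Total I = 4.279298 in⁴.
For the y-axis: x̄ = 1.317593 in.
Repeating about the centroidal y-axis gives I_y = 6.501486 in⁴.
Polar second moment: J = I_x + I_y = 10.78078 in⁴.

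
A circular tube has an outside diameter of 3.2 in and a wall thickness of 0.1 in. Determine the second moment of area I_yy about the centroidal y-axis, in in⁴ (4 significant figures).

I_yy ≈ 1.171 in⁴

Treat the section as a set of non-overlapping primitives; coordinates are from the bounding-box lower-left.
Outer circle: ⌀3.2, A = 8.04248 in², x = 1.6 in, Ī = 5.14719 in⁴.
Bore (subtracted): ⌀3, A = 7.06858 in², x = 1.6 in, Ī = 3.97608 in⁴.
By symmetry the centroid is at mid-width, x̄ = 1.6 in.
All pieces are centred on the centroidal y-axis, so I = ΣĪ (holes subtracted) = 1.17111 in⁴.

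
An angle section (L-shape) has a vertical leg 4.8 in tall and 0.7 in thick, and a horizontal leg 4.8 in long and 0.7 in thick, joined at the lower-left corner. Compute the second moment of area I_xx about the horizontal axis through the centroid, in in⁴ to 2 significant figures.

Split into non-overlapping primitives; take the origin at the lower-left of the bounding box.
Vertical leg: 0.7 × 4.8, A = 3.36 in², y = 2.4 in, Ī = 6.451 in⁴.
Horizontal leg (remainder): 4.1 × 0.7, A = 2.87 in², y = 0.35 in, Ī = 0.1172 in⁴.
Centroid: ȳ = ΣA·y / ΣA = 1.456 in.
Transfer each piece to the horizontal axis through the centroid using Ī + A·d² with d = y − 1.456:
  vertical leg: d = 0.9444 in → contributes +9.448 in⁴
  horizontal leg (remainder): d = -1.106 in → contributes +3.625 in⁴
Total I = 13.07 in⁴.

I_xx ≈ 13 in⁴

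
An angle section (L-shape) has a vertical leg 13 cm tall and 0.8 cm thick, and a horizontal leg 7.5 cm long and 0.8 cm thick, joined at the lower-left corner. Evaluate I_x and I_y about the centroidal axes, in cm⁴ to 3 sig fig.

I_x ≈ 278 cm⁴, I_y ≈ 70.3 cm⁴

Treat the section as a set of non-overlapping primitives; coordinates are from the bounding-box lower-left.
Vertical leg: 0.8 × 13, A = 10.4 cm², y = 6.5 cm, Ī = 146.47 cm⁴.
Horizontal leg (remainder): 6.7 × 0.8, A = 5.36 cm², y = 0.4 cm, Ī = 0.28587 cm⁴.
Centroid: ȳ = ΣA·y / ΣA = 4.4254 cm.
Transfer each piece to the centroidal x-axis using Ī + A·d² with d = y − 4.4254:
  vertical leg: d = 2.0746 cm → contributes +191.23 cm⁴
  horizontal leg (remainder): d = -4.0254 cm → contributes +87.138 cm⁴
Total I = 278.37 cm⁴.
For the y-axis: x̄ = 1.6754 cm.
Repeating about the centroidal y-axis gives I_y = 70.345 cm⁴.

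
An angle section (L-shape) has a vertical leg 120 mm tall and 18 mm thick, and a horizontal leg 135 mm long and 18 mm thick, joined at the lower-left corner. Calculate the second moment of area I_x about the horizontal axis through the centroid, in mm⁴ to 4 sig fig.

Decompose the section into non-overlapping parts with the origin at the bottom-left of its bounding rectangle.
Vertical leg: 18 × 120, A = 2 160 mm², y = 60 mm, Ī = 2 592 000 mm⁴.
Horizontal leg (remainder): 117 × 18, A = 2 106 mm², y = 9 mm, Ī = 56 862 mm⁴.
Centroid: ȳ = ΣA·y / ΣA = 34.8228 mm.
Transfer each piece to the horizontal axis through the centroid using Ī + A·d² with d = y − 34.8228:
  vertical leg: d = 25.1772 mm → contributes +3 961 207 mm⁴
  horizontal leg (remainder): d = -25.8228 mm → contributes +1 461 177 mm⁴
Total I = 5 422 384 mm⁴.

I_x ≈ 5.422 × 10⁶ mm⁴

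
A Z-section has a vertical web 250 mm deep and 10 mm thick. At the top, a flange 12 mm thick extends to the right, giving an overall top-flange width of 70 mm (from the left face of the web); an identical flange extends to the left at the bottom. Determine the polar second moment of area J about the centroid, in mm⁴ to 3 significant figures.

Decompose the section into non-overlapping parts with the origin at the bottom-left of its bounding rectangle.
Web: 10 × 250, A = 2 500 mm², y = 125 mm, Ī = 13 020 833 mm⁴.
Top flange (beyond web): 60 × 12, A = 720 mm², y = 244 mm, Ī = 8 640 mm⁴.
Bottom flange (beyond web): 60 × 12, A = 720 mm², y = 6 mm, Ī = 8 640 mm⁴.
Centroid: ȳ = ΣA·y / ΣA = 125 mm.
Transfer each piece to the centroidal x-axis using Ī + A·d² with d = y − 125:
  web: d = 0 mm → contributes +13 020 833 mm⁴
  top flange (beyond web): d = 119 mm → contributes +10 204 560 mm⁴
  bottom flange (beyond web): d = -119 mm → contributes +10 204 560 mm⁴
Total I = 33 429 953 mm⁴.
For the y-axis: x̄ = 65 mm.
Repeating about the centroidal y-axis gives I_y = 2 216 833 mm⁴.
Polar second moment: J = I_x + I_y = 35 646 787 mm⁴.

J ≈ 3.56 × 10⁷ mm⁴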